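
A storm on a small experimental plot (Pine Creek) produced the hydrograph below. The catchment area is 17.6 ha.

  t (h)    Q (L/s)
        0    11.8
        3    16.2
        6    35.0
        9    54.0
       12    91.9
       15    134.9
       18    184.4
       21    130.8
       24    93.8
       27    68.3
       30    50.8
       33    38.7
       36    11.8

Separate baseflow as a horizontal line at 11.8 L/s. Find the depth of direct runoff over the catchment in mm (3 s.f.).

d ≈ 47.2 mm

Direct runoff: 0.0, 4.4, 23.2, 42.2, 80.1, 123.1, 172.6, 119.0, 82.0, 56.5, 39.0, 26.9, 0.0 L/s; ΣQ_DR = 769.0 L/s.
V = ΣQ_DR · Δt = 769.0 × 10800 s = 8.305 × 10^6 L.
Over A = 17.6 ha, depth = V / A = 47.2 mm.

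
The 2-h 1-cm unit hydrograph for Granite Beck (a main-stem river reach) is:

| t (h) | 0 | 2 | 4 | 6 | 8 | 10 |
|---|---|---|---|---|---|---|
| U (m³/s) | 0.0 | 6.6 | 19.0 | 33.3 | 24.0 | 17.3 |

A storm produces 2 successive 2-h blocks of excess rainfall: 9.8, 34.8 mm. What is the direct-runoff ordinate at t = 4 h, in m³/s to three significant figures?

By discrete convolution, Q_j = Σ (P_i / 10 mm) · U_{j−i}.
At t = 4 h (j=2): Q = (9.8/10)·19.0 + (34.8/10)·6.6 = 41.6 m³/s.

Q ≈ 41.6 m³/s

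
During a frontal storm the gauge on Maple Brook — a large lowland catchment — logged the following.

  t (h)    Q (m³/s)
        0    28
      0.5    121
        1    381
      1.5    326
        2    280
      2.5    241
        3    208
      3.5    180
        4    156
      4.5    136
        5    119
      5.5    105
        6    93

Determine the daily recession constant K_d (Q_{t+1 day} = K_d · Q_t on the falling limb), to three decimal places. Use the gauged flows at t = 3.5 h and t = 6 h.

K_d ≈ 0.002

Between t = 3.5 h and t = 6 h the flow falls from 180 to 93 m³/s over 5×0.5 h = 2.5 h.
Per-interval ratio K = (93/180)^(1/5) = 0.8763; K_d = K^(24/0.5) = 0.002.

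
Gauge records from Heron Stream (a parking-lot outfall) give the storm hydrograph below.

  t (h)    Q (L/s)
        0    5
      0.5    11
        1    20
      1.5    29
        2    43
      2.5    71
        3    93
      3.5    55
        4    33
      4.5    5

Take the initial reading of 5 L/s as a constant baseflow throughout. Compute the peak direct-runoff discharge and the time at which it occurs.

Subtracting baseflow gives direct-runoff ordinates: 0.0, 6.0, 15.0, 24.0, 38.0, 66.0, 88.0, 50.0, 28.0, 0.0 L/s.
The maximum is 88.0 L/s, occurring at the reading for t = 3 h.

Q_p = 88.0 L/s at t = 3 h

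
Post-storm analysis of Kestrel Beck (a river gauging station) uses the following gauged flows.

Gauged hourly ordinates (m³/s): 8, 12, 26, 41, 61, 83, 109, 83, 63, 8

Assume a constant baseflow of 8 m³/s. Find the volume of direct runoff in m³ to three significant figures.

V ≈ 1.49 × 10^6 m³

Direct-runoff ordinates (Q − Q_b): 0.0, 4.0, 18.0, 33.0, 53.0, 75.0, 101.0, 75.0, 55.0, 0.0 m³/s.
ΣQ_DR = 414.0 m³/s.
With Δt = 1 h = 3600 s, V = ΣQ_DR · Δt = 414.0 × 3600 = 1.49 × 10^6 m³.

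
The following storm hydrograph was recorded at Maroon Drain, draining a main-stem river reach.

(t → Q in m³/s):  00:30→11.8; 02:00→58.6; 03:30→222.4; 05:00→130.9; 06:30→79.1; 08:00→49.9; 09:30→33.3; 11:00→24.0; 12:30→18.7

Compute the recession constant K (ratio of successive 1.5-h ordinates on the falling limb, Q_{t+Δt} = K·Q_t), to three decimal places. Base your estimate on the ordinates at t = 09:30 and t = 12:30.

Using the recession-limb readings at t = 09:30 and t = 12:30: Q falls from 33.3 to 18.7 m³/s over 2 intervals.
K = (Q₂/Q₁)^(1/2) = (18.7/33.3)^(1/2) = 0.749.

K ≈ 0.749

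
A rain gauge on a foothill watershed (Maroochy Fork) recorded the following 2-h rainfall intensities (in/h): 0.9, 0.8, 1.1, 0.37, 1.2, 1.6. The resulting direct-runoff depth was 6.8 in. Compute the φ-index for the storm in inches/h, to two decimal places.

Only the 5 blocks with intensity above φ contribute runoff: 0.9, 0.8, 1.1, 1.2, 1.6 in/h.
Σ(I−φ)·Δt = d  ⇒  (0.9+0.8+1.1+1.2+1.6 − 5φ)·2 = 6.8
φ = (5.600 − 6.8/2) / 5 = 0.44 in/h.

φ ≈ 0.44 in/h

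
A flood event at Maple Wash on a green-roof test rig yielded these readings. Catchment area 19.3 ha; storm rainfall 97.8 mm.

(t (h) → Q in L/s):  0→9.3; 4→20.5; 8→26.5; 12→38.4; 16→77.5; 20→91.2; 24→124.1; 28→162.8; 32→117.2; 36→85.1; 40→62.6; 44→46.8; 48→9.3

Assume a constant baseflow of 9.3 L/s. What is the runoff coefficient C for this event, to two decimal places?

C ≈ 0.57

ΣQ_DR = 750.4 L/s; V = ΣQ_DR·Δt = 1.081 × 10^7 L.
Runoff depth d = V / A = 55.99 mm.
C = d / P = 55.99 / 97.8 = 0.57.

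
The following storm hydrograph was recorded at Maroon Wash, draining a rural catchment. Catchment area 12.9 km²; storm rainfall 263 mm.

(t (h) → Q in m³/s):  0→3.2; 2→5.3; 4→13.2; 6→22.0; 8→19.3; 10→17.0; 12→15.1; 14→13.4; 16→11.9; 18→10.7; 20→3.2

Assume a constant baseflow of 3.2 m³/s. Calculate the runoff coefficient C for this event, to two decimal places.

ΣQ_DR = 99.10 m³/s; V = ΣQ_DR·Δt = 7.135 × 10^5 m³.
Runoff depth d = V / A = 55.31 mm.
C = d / P = 55.31 / 263 = 0.21.

C ≈ 0.21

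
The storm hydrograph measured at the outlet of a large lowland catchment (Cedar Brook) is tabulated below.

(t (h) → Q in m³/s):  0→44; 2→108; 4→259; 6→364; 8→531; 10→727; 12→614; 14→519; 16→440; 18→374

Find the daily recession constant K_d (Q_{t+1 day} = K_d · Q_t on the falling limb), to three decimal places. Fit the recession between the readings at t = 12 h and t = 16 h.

K_d ≈ 0.135

Between t = 12 h and t = 16 h the flow falls from 614 to 440 m³/s over 2×2 h = 4 h.
Per-interval ratio K = (440/614)^(1/2) = 0.8465; K_d = K^(24/2) = 0.135.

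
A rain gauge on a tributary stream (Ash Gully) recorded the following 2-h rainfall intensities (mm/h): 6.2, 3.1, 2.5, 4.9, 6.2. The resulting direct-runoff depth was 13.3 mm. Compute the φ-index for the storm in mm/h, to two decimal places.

φ ≈ 3.55 mm/h

Only the 3 blocks with intensity above φ contribute runoff: 6.2, 4.9, 6.2 mm/h.
Σ(I−φ)·Δt = d  ⇒  (6.2+4.9+6.2 − 3φ)·2 = 13.3
φ = (17.30 − 13.3/2) / 3 = 3.55 mm/h.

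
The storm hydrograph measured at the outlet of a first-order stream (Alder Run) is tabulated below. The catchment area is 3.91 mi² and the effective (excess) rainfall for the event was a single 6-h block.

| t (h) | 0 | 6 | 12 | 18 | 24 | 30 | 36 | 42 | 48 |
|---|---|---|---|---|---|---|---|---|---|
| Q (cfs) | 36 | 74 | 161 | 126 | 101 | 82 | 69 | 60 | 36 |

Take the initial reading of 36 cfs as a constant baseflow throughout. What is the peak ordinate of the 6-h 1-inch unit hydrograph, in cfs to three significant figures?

U_p ≈ 125 cfs

Direct runoff: 0.0, 38.0, 125.0, 90.0, 65.0, 46.0, 33.0, 24.0, 0.0 cfs; ΣQ_DR = 421.0 cfs, peak = 125.0 cfs.
Runoff depth d = ΣQ_DR·Δt / A = 421.0 × 21600 / (3.91 mi²) = 1.001 in.
The 1-inch UH is the DRH scaled by (1 in)/d, so U_p = 125.0 × 1/1.001 = 125 cfs.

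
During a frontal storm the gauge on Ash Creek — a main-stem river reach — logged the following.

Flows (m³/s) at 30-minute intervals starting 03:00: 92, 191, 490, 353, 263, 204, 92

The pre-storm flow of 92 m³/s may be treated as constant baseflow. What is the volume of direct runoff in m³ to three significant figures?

V ≈ 1.87 × 10^6 m³

Direct-runoff ordinates (Q − Q_b): 0.0, 99.0, 398.0, 261.0, 171.0, 112.0, 0.0 m³/s.
ΣQ_DR = 1041 m³/s.
With Δt = 0.5 h = 1800 s, V = ΣQ_DR · Δt = 1041 × 1800 = 1.87 × 10^6 m³.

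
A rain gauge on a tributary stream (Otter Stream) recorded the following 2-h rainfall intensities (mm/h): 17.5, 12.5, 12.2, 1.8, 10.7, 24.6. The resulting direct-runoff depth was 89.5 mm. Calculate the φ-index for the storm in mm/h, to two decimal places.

φ ≈ 6.55 mm/h

Only the 5 blocks with intensity above φ contribute runoff: 17.5, 12.5, 12.2, 10.7, 24.6 mm/h.
Σ(I−φ)·Δt = d  ⇒  (17.5+12.5+12.2+10.7+24.6 − 5φ)·2 = 89.5
φ = (77.50 − 89.5/2) / 5 = 6.55 mm/h.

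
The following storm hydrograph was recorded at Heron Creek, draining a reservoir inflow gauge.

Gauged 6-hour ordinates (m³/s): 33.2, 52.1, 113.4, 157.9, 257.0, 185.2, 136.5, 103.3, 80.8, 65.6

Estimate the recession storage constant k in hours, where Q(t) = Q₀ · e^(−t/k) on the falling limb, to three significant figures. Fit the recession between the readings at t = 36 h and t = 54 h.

k ≈ 24.6 h

On the falling limb, Q drops from 136.5 to 65.6 m³/s between t = 36 h and t = 54 h (Δt = 18 h).
k = −Δt / ln(Q₂/Q₁) = −18 / ln(65.6/136.5) = 24.6 h.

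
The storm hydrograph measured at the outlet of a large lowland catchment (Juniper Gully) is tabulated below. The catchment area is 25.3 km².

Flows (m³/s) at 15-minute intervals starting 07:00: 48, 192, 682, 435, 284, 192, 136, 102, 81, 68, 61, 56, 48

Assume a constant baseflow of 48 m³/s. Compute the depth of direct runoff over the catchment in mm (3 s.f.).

d ≈ 62.6 mm

Direct runoff: 0.0, 144.0, 634.0, 387.0, 236.0, 144.0, 88.0, 54.0, 33.0, 20.0, 13.0, 8.0, 0.0 m³/s; ΣQ_DR = 1761 m³/s.
V = ΣQ_DR · Δt = 1761 × 900 s = 1.585 × 10^6 m³.
Over A = 25.3 km², depth = V / A = 62.6 mm.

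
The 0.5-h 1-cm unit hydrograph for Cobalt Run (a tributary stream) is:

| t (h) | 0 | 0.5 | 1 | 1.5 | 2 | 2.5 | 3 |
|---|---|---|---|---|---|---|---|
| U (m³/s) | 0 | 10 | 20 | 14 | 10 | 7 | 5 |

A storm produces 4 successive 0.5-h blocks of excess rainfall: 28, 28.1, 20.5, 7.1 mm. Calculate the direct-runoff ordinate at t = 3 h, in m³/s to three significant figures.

By discrete convolution, Q_j = Σ (P_i / 10 mm) · U_{j−i}.
At t = 3 h (j=6): Q = (28/10)·5 + (28.1/10)·7 + (20.5/10)·10 + (7.1/10)·14 = 64.1 m³/s.

Q ≈ 64.1 m³/s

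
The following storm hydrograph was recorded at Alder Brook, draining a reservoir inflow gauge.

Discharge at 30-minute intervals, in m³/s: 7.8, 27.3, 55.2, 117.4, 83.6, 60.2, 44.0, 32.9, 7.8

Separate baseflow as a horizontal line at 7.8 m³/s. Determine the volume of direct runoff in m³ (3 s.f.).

V ≈ 6.59 × 10^5 m³

Direct-runoff ordinates (Q − Q_b): 0.0, 19.5, 47.4, 109.6, 75.8, 52.4, 36.2, 25.1, 0.0 m³/s.
ΣQ_DR = 366.0 m³/s.
With Δt = 0.5 h = 1800 s, V = ΣQ_DR · Δt = 366.0 × 1800 = 6.59 × 10^5 m³.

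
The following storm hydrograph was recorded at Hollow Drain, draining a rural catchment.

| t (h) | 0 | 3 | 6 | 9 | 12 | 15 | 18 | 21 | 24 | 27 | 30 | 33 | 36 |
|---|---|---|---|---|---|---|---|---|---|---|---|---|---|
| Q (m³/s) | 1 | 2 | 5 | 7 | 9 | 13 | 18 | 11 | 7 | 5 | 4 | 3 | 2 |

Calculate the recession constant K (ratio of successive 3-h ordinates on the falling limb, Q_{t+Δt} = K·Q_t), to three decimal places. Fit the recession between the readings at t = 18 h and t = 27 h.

K ≈ 0.652

Using the recession-limb readings at t = 18 h and t = 27 h: Q falls from 18 to 5 m³/s over 3 intervals.
K = (Q₂/Q₁)^(1/3) = (5/18)^(1/3) = 0.652.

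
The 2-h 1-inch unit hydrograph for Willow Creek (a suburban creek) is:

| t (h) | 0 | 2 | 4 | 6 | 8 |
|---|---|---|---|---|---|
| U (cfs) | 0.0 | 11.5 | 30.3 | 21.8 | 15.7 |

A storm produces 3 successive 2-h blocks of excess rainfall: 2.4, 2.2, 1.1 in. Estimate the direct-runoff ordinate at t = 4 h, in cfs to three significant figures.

Q ≈ 98.0 cfs

By discrete convolution, Q_j = Σ (P_i / 1 in) · U_{j−i}.
At t = 4 h (j=2): Q = (2.4/1)·30.3 + (2.2/1)·11.5 + (1.1/1)·0.0 = 98.0 cfs.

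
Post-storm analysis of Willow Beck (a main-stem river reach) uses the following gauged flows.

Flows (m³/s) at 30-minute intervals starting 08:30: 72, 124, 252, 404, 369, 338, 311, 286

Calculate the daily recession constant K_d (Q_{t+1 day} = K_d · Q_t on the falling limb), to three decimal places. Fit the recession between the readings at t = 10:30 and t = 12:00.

Between t = 10:30 and t = 12:00 the flow falls from 369 to 286 m³/s over 3×0.5 h = 1.5 h.
Per-interval ratio K = (286/369)^(1/3) = 0.9186; K_d = K^(24/0.5) = 0.017.

K_d ≈ 0.017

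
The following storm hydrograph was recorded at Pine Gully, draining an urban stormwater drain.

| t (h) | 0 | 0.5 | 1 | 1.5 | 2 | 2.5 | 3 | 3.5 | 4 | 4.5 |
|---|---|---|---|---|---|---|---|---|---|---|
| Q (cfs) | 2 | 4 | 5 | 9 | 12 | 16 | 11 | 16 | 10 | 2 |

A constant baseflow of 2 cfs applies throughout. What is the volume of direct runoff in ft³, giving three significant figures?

Direct-runoff ordinates (Q − Q_b): 0.0, 2.0, 3.0, 7.0, 10.0, 14.0, 9.0, 14.0, 8.0, 0.0 cfs.
ΣQ_DR = 67.00 cfs.
With Δt = 0.5 h = 1800 s, V = ΣQ_DR · Δt = 67.00 × 1800 = 1.21 × 10^5 ft³.

V ≈ 1.21 × 10^5 ft³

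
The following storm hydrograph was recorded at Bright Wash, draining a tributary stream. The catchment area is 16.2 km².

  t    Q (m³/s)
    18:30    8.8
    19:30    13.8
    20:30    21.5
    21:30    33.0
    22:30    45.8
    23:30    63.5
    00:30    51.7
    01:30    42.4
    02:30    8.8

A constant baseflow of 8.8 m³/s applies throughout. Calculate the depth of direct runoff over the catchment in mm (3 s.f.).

d ≈ 46.7 mm

Direct runoff: 0.0, 5.0, 12.7, 24.2, 37.0, 54.7, 42.9, 33.6, 0.0 m³/s; ΣQ_DR = 210.1 m³/s.
V = ΣQ_DR · Δt = 210.1 × 3600 s = 7.564 × 10^5 m³.
Over A = 16.2 km², depth = V / A = 46.7 mm.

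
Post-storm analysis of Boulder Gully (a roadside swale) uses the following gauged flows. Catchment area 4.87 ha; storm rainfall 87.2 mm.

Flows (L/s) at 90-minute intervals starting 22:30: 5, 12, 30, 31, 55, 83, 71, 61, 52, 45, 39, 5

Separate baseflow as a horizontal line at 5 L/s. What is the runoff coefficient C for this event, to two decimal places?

ΣQ_DR = 429.0 L/s; V = ΣQ_DR·Δt = 2.317 × 10^6 L.
Runoff depth d = V / A = 47.57 mm.
C = d / P = 47.57 / 87.2 = 0.55.

C ≈ 0.55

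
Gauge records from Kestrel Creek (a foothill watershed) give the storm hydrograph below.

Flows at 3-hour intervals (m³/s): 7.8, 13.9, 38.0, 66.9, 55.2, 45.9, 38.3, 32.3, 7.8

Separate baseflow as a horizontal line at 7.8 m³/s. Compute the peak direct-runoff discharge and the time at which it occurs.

Q_p = 59.1 m³/s at t = 9 h

Subtracting baseflow gives direct-runoff ordinates: 0.0, 6.1, 30.2, 59.1, 47.4, 38.1, 30.5, 24.5, 0.0 m³/s.
The maximum is 59.1 m³/s, occurring at the reading for t = 9 h.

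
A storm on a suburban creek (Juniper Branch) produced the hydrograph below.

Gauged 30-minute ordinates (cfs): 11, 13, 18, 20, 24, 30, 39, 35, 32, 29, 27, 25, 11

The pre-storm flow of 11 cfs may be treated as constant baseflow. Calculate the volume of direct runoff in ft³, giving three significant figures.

Direct-runoff ordinates (Q − Q_b): 0.0, 2.0, 7.0, 9.0, 13.0, 19.0, 28.0, 24.0, 21.0, 18.0, 16.0, 14.0, 0.0 cfs.
ΣQ_DR = 171.0 cfs.
With Δt = 0.5 h = 1800 s, V = ΣQ_DR · Δt = 171.0 × 1800 = 3.08 × 10^5 ft³.

V ≈ 3.08 × 10^5 ft³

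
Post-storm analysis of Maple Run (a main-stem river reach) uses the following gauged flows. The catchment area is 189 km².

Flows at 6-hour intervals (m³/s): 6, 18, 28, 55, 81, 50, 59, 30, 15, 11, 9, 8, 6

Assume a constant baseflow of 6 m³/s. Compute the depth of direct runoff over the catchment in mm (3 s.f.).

d ≈ 34.1 mm

Direct runoff: 0.0, 12.0, 22.0, 49.0, 75.0, 44.0, 53.0, 24.0, 9.0, 5.0, 3.0, 2.0, 0.0 m³/s; ΣQ_DR = 298.0 m³/s.
V = ΣQ_DR · Δt = 298.0 × 21600 s = 6.437 × 10^6 m³.
Over A = 189 km², depth = V / A = 34.1 mm.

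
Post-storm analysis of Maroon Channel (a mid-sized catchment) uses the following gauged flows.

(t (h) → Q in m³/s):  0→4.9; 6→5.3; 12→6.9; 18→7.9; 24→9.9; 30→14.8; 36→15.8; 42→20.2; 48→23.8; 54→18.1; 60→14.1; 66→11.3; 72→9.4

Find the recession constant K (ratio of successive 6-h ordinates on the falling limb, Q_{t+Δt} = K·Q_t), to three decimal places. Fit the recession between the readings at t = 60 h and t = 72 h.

K ≈ 0.816

Using the recession-limb readings at t = 60 h and t = 72 h: Q falls from 14.1 to 9.4 m³/s over 2 intervals.
K = (Q₂/Q₁)^(1/2) = (9.4/14.1)^(1/2) = 0.816.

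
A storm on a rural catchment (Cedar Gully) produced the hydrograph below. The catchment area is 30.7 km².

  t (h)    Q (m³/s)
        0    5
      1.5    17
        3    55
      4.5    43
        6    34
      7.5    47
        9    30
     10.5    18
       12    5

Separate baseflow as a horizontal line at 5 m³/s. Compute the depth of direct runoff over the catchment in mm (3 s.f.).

d ≈ 36.8 mm

Direct runoff: 0.0, 12.0, 50.0, 38.0, 29.0, 42.0, 25.0, 13.0, 0.0 m³/s; ΣQ_DR = 209.0 m³/s.
V = ΣQ_DR · Δt = 209.0 × 5400 s = 1.129 × 10^6 m³.
Over A = 30.7 km², depth = V / A = 36.8 mm.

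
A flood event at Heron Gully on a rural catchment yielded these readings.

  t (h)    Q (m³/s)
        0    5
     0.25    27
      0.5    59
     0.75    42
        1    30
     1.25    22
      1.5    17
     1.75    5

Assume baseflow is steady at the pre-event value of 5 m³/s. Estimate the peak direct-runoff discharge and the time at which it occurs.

Q_p = 54.0 m³/s at t = 0.5 h

Subtracting baseflow gives direct-runoff ordinates: 0.0, 22.0, 54.0, 37.0, 25.0, 17.0, 12.0, 0.0 m³/s.
The maximum is 54.0 m³/s, occurring at the reading for t = 0.5 h.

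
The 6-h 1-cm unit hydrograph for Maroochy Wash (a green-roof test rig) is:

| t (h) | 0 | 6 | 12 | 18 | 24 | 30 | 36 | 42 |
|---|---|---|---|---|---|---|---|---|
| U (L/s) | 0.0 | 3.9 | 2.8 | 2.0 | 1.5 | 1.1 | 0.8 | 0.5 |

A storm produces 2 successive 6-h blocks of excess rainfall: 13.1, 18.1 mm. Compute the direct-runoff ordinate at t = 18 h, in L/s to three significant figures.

By discrete convolution, Q_j = Σ (P_i / 10 mm) · U_{j−i}.
At t = 18 h (j=3): Q = (13.1/10)·2.0 + (18.1/10)·2.8 = 7.69 L/s.

Q ≈ 7.69 L/s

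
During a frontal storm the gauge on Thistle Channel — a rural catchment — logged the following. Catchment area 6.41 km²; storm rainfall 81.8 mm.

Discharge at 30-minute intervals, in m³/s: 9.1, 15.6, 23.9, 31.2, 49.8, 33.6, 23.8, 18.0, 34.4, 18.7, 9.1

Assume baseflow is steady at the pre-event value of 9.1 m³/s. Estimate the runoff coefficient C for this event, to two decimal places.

C ≈ 0.57

ΣQ_DR = 167.1 m³/s; V = ΣQ_DR·Δt = 3.008 × 10^5 m³.
Runoff depth d = V / A = 46.92 mm.
C = d / P = 46.92 / 81.8 = 0.57.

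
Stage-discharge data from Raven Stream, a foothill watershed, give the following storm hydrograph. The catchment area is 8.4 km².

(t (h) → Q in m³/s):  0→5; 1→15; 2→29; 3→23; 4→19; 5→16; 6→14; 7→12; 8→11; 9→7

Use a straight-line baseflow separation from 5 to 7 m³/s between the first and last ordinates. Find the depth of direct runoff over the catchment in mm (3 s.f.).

Direct runoff: 0.00, 9.78, 23.56, 17.33, 13.11, 9.89, 7.67, 5.44, 4.22, 0.00 m³/s; ΣQ_DR = 91.00 m³/s.
V = ΣQ_DR · Δt = 91.00 × 3600 s = 3.276 × 10^5 m³.
Over A = 8.4 km², depth = V / A = 39.0 mm.

d ≈ 39.0 mm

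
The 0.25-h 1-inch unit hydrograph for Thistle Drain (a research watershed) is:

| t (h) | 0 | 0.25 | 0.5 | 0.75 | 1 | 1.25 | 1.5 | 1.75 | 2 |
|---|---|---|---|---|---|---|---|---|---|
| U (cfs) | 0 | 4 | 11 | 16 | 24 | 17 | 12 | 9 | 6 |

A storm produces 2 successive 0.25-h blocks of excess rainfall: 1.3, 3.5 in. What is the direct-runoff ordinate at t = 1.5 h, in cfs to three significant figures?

Q ≈ 75.1 cfs

By discrete convolution, Q_j = Σ (P_i / 1 in) · U_{j−i}.
At t = 1.5 h (j=6): Q = (1.3/1)·12 + (3.5/1)·17 = 75.1 cfs.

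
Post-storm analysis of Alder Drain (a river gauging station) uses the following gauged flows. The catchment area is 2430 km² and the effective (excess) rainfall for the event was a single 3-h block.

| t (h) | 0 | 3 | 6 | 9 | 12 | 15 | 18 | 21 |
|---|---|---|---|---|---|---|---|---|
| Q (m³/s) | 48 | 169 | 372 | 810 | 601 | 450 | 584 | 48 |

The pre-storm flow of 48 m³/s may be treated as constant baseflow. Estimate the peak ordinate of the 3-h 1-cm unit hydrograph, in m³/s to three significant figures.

Direct runoff: 0.0, 121.0, 324.0, 762.0, 553.0, 402.0, 536.0, 0.0 m³/s; ΣQ_DR = 2698 m³/s, peak = 762.0 m³/s.
Runoff depth d = ΣQ_DR·Δt / A = 2698 × 10800 / (2430 km²) = 11.99 mm.
The 1-cm UH is the DRH scaled by (10 mm)/d, so U_p = 762.0 × 10/11.99 = 635 m³/s.

U_p ≈ 635 m³/s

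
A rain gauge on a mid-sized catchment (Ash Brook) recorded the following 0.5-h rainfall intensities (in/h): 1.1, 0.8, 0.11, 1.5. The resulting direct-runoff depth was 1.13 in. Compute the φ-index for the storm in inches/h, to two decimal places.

Only the 3 blocks with intensity above φ contribute runoff: 1.1, 0.8, 1.5 in/h.
Σ(I−φ)·Δt = d  ⇒  (1.1+0.8+1.5 − 3φ)·0.5 = 1.13
φ = (3.400 − 1.13/0.5) / 3 = 0.38 in/h.

φ ≈ 0.38 in/h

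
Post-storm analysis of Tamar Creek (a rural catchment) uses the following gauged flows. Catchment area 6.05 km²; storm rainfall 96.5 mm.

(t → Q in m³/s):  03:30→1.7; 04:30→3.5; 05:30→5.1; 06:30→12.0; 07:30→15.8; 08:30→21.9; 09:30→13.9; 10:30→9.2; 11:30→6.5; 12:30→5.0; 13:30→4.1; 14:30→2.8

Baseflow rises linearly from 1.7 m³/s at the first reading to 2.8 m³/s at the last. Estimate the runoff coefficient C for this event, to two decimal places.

ΣQ_DR = 74.50 m³/s; V = ΣQ_DR·Δt = 2.682 × 10^5 m³.
Runoff depth d = V / A = 44.33 mm.
C = d / P = 44.33 / 96.5 = 0.46.

C ≈ 0.46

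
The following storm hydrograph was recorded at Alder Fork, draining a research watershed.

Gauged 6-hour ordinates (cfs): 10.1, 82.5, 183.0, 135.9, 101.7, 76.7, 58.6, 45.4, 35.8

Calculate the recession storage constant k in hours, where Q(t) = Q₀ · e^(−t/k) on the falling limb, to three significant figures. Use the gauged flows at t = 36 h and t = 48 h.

On the falling limb, Q drops from 58.6 to 35.8 cfs between t = 36 h and t = 48 h (Δt = 12 h).
k = −Δt / ln(Q₂/Q₁) = −12 / ln(35.8/58.6) = 24.4 h.

k ≈ 24.4 h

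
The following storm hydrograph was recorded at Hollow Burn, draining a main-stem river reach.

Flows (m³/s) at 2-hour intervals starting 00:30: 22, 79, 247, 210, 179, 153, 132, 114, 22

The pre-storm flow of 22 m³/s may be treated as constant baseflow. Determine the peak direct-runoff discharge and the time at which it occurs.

Q_p = 225.0 m³/s at t = 04:30

Subtracting baseflow gives direct-runoff ordinates: 0.0, 57.0, 225.0, 188.0, 157.0, 131.0, 110.0, 92.0, 0.0 m³/s.
The maximum is 225.0 m³/s, occurring at the reading for t = 04:30.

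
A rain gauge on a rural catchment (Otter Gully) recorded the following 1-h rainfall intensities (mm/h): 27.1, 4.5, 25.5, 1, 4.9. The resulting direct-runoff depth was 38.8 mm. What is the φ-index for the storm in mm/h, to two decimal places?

Only the 2 blocks with intensity above φ contribute runoff: 27.1, 25.5 mm/h.
Σ(I−φ)·Δt = d  ⇒  (27.1+25.5 − 2φ)·1 = 38.8
φ = (52.60 − 38.8/1) / 2 = 6.90 mm/h.

φ ≈ 6.90 mm/h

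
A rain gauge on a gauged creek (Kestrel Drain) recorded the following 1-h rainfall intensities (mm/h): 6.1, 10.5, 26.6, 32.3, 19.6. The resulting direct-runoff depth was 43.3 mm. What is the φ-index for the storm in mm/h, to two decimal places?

φ ≈ 11.73 mm/h

Only the 3 blocks with intensity above φ contribute runoff: 26.6, 32.3, 19.6 mm/h.
Σ(I−φ)·Δt = d  ⇒  (26.6+32.3+19.6 − 3φ)·1 = 43.3
φ = (78.50 − 43.3/1) / 3 = 11.73 mm/h.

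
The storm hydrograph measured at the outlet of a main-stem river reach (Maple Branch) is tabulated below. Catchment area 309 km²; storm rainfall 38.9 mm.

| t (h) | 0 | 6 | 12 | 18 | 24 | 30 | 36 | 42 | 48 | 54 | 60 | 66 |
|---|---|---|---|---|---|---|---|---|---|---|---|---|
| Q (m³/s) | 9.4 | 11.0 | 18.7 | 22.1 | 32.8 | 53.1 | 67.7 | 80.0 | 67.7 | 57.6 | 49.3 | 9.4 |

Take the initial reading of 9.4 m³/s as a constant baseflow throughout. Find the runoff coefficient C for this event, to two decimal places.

C ≈ 0.66

ΣQ_DR = 366.0 m³/s; V = ΣQ_DR·Δt = 7.906 × 10^6 m³.
Runoff depth d = V / A = 25.58 mm.
C = d / P = 25.58 / 38.9 = 0.66.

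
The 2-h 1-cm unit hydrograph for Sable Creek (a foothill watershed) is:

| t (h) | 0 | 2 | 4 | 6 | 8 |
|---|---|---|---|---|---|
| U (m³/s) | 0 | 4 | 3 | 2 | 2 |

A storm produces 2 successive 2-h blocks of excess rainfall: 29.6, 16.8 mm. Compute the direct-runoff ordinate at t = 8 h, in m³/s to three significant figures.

Q ≈ 9.28 m³/s

By discrete convolution, Q_j = Σ (P_i / 10 mm) · U_{j−i}.
At t = 8 h (j=4): Q = (29.6/10)·2 + (16.8/10)·2 = 9.28 m³/s.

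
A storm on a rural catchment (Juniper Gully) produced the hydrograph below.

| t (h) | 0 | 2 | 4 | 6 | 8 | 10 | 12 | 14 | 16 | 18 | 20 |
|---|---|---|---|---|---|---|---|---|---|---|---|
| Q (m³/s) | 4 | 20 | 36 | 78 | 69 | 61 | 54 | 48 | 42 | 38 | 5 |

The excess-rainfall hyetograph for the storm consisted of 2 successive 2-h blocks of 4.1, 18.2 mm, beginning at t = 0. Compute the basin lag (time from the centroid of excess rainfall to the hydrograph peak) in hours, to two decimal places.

t_L ≈ 3.37 h

Centroid of excess rainfall: t_c = Σ P_i·t̄_i / ΣP_i = 2.6323 h (block centres at 1, 3 h).
Hydrograph peak occurs at t = 6 h, so basin lag t_L = 6 − 2.6323 = 3.37 h.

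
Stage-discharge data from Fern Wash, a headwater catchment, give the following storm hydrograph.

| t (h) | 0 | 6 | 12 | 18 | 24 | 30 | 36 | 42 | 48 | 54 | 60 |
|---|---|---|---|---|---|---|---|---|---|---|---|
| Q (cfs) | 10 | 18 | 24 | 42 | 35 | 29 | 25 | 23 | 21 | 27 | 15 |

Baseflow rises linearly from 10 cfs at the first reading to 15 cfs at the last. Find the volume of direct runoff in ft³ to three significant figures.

V ≈ 2.84 × 10^6 ft³

Direct-runoff ordinates (Q − Q_b): 0.00, 7.50, 13.00, 30.50, 23.00, 16.50, 12.00, 9.50, 7.00, 12.50, 0.00 cfs.
ΣQ_DR = 131.5 cfs.
With Δt = 6 h = 21600 s, V = ΣQ_DR · Δt = 131.5 × 21600 = 2.84 × 10^6 ft³.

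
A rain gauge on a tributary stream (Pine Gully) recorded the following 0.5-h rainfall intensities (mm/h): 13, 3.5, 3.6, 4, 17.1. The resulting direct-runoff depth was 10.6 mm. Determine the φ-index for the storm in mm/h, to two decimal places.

φ ≈ 4.45 mm/h

Only the 2 blocks with intensity above φ contribute runoff: 13, 17.1 mm/h.
Σ(I−φ)·Δt = d  ⇒  (13+17.1 − 2φ)·0.5 = 10.6
φ = (30.10 − 10.6/0.5) / 2 = 4.45 mm/h.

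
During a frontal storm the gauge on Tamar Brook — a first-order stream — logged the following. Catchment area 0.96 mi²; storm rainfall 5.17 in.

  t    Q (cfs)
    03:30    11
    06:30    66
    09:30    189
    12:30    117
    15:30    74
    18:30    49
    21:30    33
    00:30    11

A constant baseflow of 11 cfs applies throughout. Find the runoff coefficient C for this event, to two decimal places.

ΣQ_DR = 462.0 cfs; V = ΣQ_DR·Δt = 4.990 × 10^6 ft³.
Runoff depth d = V / A = 2.237 in.
C = d / P = 2.237 / 5.17 = 0.43.

C ≈ 0.43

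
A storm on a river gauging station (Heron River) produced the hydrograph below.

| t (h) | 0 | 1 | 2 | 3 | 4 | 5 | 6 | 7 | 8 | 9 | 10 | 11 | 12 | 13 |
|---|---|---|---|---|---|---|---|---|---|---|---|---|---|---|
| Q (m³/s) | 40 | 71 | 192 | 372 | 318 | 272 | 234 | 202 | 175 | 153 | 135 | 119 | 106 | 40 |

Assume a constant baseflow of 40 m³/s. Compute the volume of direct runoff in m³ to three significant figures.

Direct-runoff ordinates (Q − Q_b): 0.0, 31.0, 152.0, 332.0, 278.0, 232.0, 194.0, 162.0, 135.0, 113.0, 95.0, 79.0, 66.0, 0.0 m³/s.
ΣQ_DR = 1869 m³/s.
With Δt = 1 h = 3600 s, V = ΣQ_DR · Δt = 1869 × 3600 = 6.73 × 10^6 m³.

V ≈ 6.73 × 10^6 m³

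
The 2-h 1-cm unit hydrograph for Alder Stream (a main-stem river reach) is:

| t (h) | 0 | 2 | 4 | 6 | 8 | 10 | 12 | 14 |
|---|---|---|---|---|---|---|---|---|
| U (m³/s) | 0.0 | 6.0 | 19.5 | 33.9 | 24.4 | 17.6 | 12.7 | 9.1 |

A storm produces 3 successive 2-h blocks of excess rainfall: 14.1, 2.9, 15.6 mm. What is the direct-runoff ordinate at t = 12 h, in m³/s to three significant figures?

Q ≈ 61.1 m³/s

By discrete convolution, Q_j = Σ (P_i / 10 mm) · U_{j−i}.
At t = 12 h (j=6): Q = (14.1/10)·12.7 + (2.9/10)·17.6 + (15.6/10)·24.4 = 61.1 m³/s.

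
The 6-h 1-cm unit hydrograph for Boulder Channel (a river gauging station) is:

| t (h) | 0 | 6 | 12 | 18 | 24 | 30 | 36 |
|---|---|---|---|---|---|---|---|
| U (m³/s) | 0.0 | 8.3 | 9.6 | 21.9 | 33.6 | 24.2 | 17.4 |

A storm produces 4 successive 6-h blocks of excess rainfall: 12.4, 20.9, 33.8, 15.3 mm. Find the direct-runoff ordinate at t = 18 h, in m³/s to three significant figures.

Q ≈ 75.3 m³/s

By discrete convolution, Q_j = Σ (P_i / 10 mm) · U_{j−i}.
At t = 18 h (j=3): Q = (12.4/10)·21.9 + (20.9/10)·9.6 + (33.8/10)·8.3 + (15.3/10)·0.0 = 75.3 m³/s.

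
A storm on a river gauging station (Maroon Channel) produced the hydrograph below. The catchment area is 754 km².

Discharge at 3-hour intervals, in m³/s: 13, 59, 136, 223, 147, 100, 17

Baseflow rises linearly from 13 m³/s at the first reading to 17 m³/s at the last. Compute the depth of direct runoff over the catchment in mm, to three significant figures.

Direct runoff: 0.00, 45.33, 121.67, 208.00, 131.33, 83.67, 0.00 m³/s; ΣQ_DR = 590.0 m³/s.
V = ΣQ_DR · Δt = 590.0 × 10800 s = 6.372 × 10^6 m³.
Over A = 754 km², depth = V / A = 8.45 mm.

d ≈ 8.45 mm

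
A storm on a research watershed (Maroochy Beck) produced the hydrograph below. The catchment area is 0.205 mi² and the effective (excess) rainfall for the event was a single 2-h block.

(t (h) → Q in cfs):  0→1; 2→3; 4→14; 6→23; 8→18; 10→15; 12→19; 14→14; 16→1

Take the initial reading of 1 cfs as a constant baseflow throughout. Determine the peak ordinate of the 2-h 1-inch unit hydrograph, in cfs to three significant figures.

Direct runoff: 0.0, 2.0, 13.0, 22.0, 17.0, 14.0, 18.0, 13.0, 0.0 cfs; ΣQ_DR = 99.00 cfs, peak = 22.0 cfs.
Runoff depth d = ΣQ_DR·Δt / A = 99.00 × 7200 / (0.205 mi²) = 1.497 in.
The 1-inch UH is the DRH scaled by (1 in)/d, so U_p = 22.0 × 1/1.497 = 14.7 cfs.

U_p ≈ 14.7 cfs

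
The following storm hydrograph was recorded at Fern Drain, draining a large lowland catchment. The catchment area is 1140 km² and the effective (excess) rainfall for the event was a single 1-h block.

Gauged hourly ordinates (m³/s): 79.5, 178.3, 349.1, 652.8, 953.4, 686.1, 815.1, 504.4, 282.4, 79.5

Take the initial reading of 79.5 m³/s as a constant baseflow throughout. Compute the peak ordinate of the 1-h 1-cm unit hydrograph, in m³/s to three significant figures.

Direct runoff: 0.0, 98.8, 269.6, 573.3, 873.9, 606.6, 735.6, 424.9, 202.9, 0.0 m³/s; ΣQ_DR = 3786 m³/s, peak = 873.9 m³/s.
Runoff depth d = ΣQ_DR·Δt / A = 3786 × 3600 / (1140 km²) = 11.95 mm.
The 1-cm UH is the DRH scaled by (10 mm)/d, so U_p = 873.9 × 10/11.95 = 731 m³/s.

U_p ≈ 731 m³/s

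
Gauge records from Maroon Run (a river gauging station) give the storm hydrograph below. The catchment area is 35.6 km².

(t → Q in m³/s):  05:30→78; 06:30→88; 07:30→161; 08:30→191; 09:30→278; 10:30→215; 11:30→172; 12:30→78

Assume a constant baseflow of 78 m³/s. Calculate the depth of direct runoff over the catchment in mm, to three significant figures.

d ≈ 64.4 mm

Direct runoff: 0.0, 10.0, 83.0, 113.0, 200.0, 137.0, 94.0, 0.0 m³/s; ΣQ_DR = 637.0 m³/s.
V = ΣQ_DR · Δt = 637.0 × 3600 s = 2.293 × 10^6 m³.
Over A = 35.6 km², depth = V / A = 64.4 mm.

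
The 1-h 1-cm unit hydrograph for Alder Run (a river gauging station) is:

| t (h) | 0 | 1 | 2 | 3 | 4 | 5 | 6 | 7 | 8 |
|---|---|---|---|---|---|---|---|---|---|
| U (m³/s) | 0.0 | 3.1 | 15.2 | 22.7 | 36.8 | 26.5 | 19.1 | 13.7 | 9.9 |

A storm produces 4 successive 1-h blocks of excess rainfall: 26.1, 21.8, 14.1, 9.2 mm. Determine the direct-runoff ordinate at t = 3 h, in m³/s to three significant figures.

By discrete convolution, Q_j = Σ (P_i / 10 mm) · U_{j−i}.
At t = 3 h (j=3): Q = (26.1/10)·22.7 + (21.8/10)·15.2 + (14.1/10)·3.1 + (9.2/10)·0.0 = 96.8 m³/s.

Q ≈ 96.8 m³/s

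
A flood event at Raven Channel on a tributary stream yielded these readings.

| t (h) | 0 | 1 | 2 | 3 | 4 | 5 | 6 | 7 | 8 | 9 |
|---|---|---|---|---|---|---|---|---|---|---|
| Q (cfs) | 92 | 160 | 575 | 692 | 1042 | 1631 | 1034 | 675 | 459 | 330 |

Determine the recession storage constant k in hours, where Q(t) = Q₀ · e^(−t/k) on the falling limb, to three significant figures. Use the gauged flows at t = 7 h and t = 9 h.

k ≈ 2.79 h

On the falling limb, Q drops from 675 to 330 cfs between t = 7 h and t = 9 h (Δt = 2 h).
k = −Δt / ln(Q₂/Q₁) = −2 / ln(330/675) = 2.79 h.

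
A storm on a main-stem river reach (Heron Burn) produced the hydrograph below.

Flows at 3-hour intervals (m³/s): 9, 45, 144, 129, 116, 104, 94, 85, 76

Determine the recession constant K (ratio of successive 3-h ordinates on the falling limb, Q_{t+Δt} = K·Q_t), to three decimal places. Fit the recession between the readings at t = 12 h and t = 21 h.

K ≈ 0.902

Using the recession-limb readings at t = 12 h and t = 21 h: Q falls from 116 to 85 m³/s over 3 intervals.
K = (Q₂/Q₁)^(1/3) = (85/116)^(1/3) = 0.902.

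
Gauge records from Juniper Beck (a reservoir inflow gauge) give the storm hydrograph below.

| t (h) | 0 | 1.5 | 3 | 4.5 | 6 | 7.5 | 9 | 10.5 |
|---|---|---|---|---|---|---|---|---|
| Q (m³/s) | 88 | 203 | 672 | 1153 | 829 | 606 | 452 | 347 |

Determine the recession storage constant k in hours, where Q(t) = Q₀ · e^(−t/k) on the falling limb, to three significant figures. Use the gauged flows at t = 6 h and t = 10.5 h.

k ≈ 5.17 h

On the falling limb, Q drops from 829 to 347 m³/s between t = 6 h and t = 10.5 h (Δt = 4.5 h).
k = −Δt / ln(Q₂/Q₁) = −4.5 / ln(347/829) = 5.17 h.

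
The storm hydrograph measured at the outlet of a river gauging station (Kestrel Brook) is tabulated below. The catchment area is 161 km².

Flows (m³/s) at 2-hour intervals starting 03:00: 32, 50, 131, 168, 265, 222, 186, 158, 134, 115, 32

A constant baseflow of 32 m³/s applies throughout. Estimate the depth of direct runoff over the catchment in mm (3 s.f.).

Direct runoff: 0.0, 18.0, 99.0, 136.0, 233.0, 190.0, 154.0, 126.0, 102.0, 83.0, 0.0 m³/s; ΣQ_DR = 1141 m³/s.
V = ΣQ_DR · Δt = 1141 × 7200 s = 8.215 × 10^6 m³.
Over A = 161 km², depth = V / A = 51.0 mm.

d ≈ 51.0 mm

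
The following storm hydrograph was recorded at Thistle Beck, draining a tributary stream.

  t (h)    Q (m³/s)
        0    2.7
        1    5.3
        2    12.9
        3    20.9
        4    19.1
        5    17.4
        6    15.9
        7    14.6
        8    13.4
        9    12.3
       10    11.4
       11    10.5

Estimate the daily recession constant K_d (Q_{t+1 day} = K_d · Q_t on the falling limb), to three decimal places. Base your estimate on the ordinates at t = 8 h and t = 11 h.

K_d ≈ 0.142

Between t = 8 h and t = 11 h the flow falls from 13.4 to 10.5 m³/s over 3×1 h = 3 h.
Per-interval ratio K = (10.5/13.4)^(1/3) = 0.9219; K_d = K^(24/1) = 0.142.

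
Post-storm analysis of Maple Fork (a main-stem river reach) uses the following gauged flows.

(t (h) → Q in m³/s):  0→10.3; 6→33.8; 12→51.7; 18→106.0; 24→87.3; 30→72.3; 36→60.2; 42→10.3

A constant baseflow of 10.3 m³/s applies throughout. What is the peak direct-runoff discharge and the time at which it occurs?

Subtracting baseflow gives direct-runoff ordinates: 0.0, 23.5, 41.4, 95.7, 77.0, 62.0, 49.9, 0.0 m³/s.
The maximum is 95.7 m³/s, occurring at the reading for t = 18 h.

Q_p = 95.7 m³/s at t = 18 h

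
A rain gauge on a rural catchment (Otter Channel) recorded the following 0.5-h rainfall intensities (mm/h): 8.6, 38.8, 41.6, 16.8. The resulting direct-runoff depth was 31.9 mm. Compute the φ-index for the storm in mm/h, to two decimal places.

φ ≈ 11.13 mm/h

Only the 3 blocks with intensity above φ contribute runoff: 38.8, 41.6, 16.8 mm/h.
Σ(I−φ)·Δt = d  ⇒  (38.8+41.6+16.8 − 3φ)·0.5 = 31.9
φ = (97.20 − 31.9/0.5) / 3 = 11.13 mm/h.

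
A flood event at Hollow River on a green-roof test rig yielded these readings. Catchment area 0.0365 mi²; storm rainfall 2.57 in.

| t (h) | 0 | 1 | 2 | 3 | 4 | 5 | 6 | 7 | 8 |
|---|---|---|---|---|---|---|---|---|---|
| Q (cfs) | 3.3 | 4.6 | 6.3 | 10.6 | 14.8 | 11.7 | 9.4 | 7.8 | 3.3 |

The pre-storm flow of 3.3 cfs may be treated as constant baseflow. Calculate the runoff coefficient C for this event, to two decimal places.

C ≈ 0.70

ΣQ_DR = 42.10 cfs; V = ΣQ_DR·Δt = 1.516 × 10^5 ft³.
Runoff depth d = V / A = 1.787 in.
C = d / P = 1.787 / 2.57 = 0.70.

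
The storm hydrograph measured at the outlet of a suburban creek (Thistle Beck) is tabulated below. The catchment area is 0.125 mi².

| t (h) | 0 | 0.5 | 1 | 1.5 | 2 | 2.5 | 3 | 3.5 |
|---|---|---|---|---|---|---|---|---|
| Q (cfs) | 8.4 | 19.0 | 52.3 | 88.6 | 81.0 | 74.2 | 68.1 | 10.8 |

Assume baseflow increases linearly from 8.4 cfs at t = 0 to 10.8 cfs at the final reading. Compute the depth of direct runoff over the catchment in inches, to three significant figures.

Direct runoff: 0.00, 10.26, 43.21, 79.17, 71.23, 64.09, 57.64, 0.00 cfs; ΣQ_DR = 325.6 cfs.
V = ΣQ_DR · Δt = 325.6 × 1800 s = 5.861 × 10^5 ft³.
Over A = 0.125 mi², depth = V / A = 2.02 in.

d ≈ 2.02 in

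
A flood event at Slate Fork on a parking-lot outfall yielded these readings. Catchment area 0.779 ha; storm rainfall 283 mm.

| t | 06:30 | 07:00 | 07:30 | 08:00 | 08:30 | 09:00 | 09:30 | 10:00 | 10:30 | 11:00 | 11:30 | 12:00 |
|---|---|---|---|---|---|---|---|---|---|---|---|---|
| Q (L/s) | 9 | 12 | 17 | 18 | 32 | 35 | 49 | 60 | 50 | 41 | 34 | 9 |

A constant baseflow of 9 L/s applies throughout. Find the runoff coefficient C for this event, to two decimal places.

ΣQ_DR = 258.0 L/s; V = ΣQ_DR·Δt = 4.644 × 10^5 L.
Runoff depth d = V / A = 59.61 mm.
C = d / P = 59.61 / 283 = 0.21.

C ≈ 0.21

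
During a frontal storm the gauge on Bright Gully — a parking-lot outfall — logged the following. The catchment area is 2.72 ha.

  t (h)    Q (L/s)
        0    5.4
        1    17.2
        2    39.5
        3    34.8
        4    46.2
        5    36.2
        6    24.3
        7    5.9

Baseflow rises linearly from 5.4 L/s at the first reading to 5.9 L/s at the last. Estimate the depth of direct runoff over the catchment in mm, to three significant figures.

d ≈ 21.7 mm

Direct runoff: 0.00, 11.73, 33.96, 29.19, 40.51, 30.44, 18.47, 0.00 L/s; ΣQ_DR = 164.3 L/s.
V = ΣQ_DR · Δt = 164.3 × 3600 s = 5.915 × 10^5 L.
Over A = 2.72 ha, depth = V / A = 21.7 mm.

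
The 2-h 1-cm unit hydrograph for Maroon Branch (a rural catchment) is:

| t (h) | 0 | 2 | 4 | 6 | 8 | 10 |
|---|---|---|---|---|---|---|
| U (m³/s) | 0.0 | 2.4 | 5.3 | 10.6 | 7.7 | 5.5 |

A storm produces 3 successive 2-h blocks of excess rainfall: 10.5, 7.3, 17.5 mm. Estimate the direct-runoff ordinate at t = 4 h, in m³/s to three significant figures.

Q ≈ 7.32 m³/s

By discrete convolution, Q_j = Σ (P_i / 10 mm) · U_{j−i}.
At t = 4 h (j=2): Q = (10.5/10)·5.3 + (7.3/10)·2.4 + (17.5/10)·0.0 = 7.32 m³/s.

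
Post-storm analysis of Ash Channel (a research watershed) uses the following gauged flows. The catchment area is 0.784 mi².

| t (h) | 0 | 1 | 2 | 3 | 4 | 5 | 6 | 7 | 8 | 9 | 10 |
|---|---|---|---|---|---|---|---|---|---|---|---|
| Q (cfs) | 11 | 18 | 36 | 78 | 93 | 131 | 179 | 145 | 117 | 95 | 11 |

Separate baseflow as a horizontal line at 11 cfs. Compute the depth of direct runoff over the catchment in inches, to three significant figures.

d ≈ 1.57 in

Direct runoff: 0.0, 7.0, 25.0, 67.0, 82.0, 120.0, 168.0, 134.0, 106.0, 84.0, 0.0 cfs; ΣQ_DR = 793.0 cfs.
V = ΣQ_DR · Δt = 793.0 × 3600 s = 2.855 × 10^6 ft³.
Over A = 0.784 mi², depth = V / A = 1.57 in.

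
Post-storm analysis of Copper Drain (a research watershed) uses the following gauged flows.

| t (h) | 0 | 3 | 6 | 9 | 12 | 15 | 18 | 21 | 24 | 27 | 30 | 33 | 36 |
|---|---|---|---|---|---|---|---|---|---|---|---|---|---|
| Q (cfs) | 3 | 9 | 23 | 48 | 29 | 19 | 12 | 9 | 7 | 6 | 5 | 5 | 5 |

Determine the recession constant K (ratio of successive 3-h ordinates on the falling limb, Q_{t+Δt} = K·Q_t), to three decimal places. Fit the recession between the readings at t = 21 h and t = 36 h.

K ≈ 0.889

Using the recession-limb readings at t = 21 h and t = 36 h: Q falls from 9 to 5 cfs over 5 intervals.
K = (Q₂/Q₁)^(1/5) = (5/9)^(1/5) = 0.889.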